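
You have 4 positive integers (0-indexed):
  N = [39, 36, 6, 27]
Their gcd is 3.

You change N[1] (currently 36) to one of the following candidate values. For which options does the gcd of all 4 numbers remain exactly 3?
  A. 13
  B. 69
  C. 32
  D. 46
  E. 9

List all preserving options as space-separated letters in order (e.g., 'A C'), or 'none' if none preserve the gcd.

Answer: B E

Derivation:
Old gcd = 3; gcd of others (without N[1]) = 3
New gcd for candidate v: gcd(3, v). Preserves old gcd iff gcd(3, v) = 3.
  Option A: v=13, gcd(3,13)=1 -> changes
  Option B: v=69, gcd(3,69)=3 -> preserves
  Option C: v=32, gcd(3,32)=1 -> changes
  Option D: v=46, gcd(3,46)=1 -> changes
  Option E: v=9, gcd(3,9)=3 -> preserves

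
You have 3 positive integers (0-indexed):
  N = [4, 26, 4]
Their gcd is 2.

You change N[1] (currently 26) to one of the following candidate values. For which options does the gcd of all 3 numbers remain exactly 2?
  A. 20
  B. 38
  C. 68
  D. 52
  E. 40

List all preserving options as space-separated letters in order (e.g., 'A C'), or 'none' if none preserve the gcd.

Answer: B

Derivation:
Old gcd = 2; gcd of others (without N[1]) = 4
New gcd for candidate v: gcd(4, v). Preserves old gcd iff gcd(4, v) = 2.
  Option A: v=20, gcd(4,20)=4 -> changes
  Option B: v=38, gcd(4,38)=2 -> preserves
  Option C: v=68, gcd(4,68)=4 -> changes
  Option D: v=52, gcd(4,52)=4 -> changes
  Option E: v=40, gcd(4,40)=4 -> changes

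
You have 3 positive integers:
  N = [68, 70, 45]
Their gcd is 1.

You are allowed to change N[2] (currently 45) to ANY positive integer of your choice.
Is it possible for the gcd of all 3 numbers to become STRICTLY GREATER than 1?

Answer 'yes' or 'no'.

Answer: yes

Derivation:
Current gcd = 1
gcd of all OTHER numbers (without N[2]=45): gcd([68, 70]) = 2
The new gcd after any change is gcd(2, new_value).
This can be at most 2.
Since 2 > old gcd 1, the gcd CAN increase (e.g., set N[2] = 2).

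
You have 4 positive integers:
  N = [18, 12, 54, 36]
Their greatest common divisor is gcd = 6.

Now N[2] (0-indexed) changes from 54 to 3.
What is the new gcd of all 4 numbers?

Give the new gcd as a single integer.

Answer: 3

Derivation:
Numbers: [18, 12, 54, 36], gcd = 6
Change: index 2, 54 -> 3
gcd of the OTHER numbers (without index 2): gcd([18, 12, 36]) = 6
New gcd = gcd(g_others, new_val) = gcd(6, 3) = 3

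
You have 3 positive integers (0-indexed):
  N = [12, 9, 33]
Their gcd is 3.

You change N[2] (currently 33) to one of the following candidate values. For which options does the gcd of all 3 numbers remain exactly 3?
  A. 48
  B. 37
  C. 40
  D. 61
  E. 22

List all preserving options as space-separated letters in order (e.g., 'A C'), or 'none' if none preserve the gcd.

Old gcd = 3; gcd of others (without N[2]) = 3
New gcd for candidate v: gcd(3, v). Preserves old gcd iff gcd(3, v) = 3.
  Option A: v=48, gcd(3,48)=3 -> preserves
  Option B: v=37, gcd(3,37)=1 -> changes
  Option C: v=40, gcd(3,40)=1 -> changes
  Option D: v=61, gcd(3,61)=1 -> changes
  Option E: v=22, gcd(3,22)=1 -> changes

Answer: A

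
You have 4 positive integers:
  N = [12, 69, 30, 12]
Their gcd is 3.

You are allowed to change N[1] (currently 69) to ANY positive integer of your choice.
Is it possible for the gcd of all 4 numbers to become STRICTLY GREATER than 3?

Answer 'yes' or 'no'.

Current gcd = 3
gcd of all OTHER numbers (without N[1]=69): gcd([12, 30, 12]) = 6
The new gcd after any change is gcd(6, new_value).
This can be at most 6.
Since 6 > old gcd 3, the gcd CAN increase (e.g., set N[1] = 6).

Answer: yes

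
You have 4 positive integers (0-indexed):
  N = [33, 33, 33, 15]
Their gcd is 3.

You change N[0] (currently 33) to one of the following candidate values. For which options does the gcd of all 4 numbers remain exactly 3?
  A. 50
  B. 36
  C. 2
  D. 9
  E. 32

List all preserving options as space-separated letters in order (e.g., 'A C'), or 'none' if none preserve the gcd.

Answer: B D

Derivation:
Old gcd = 3; gcd of others (without N[0]) = 3
New gcd for candidate v: gcd(3, v). Preserves old gcd iff gcd(3, v) = 3.
  Option A: v=50, gcd(3,50)=1 -> changes
  Option B: v=36, gcd(3,36)=3 -> preserves
  Option C: v=2, gcd(3,2)=1 -> changes
  Option D: v=9, gcd(3,9)=3 -> preserves
  Option E: v=32, gcd(3,32)=1 -> changes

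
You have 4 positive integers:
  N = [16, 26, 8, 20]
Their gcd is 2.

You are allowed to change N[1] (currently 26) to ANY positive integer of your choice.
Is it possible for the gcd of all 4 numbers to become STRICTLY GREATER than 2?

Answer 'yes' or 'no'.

Answer: yes

Derivation:
Current gcd = 2
gcd of all OTHER numbers (without N[1]=26): gcd([16, 8, 20]) = 4
The new gcd after any change is gcd(4, new_value).
This can be at most 4.
Since 4 > old gcd 2, the gcd CAN increase (e.g., set N[1] = 4).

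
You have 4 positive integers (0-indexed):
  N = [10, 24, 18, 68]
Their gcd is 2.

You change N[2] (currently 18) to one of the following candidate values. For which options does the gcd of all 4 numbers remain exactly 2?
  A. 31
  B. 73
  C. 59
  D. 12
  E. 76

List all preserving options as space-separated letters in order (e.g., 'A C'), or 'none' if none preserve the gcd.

Answer: D E

Derivation:
Old gcd = 2; gcd of others (without N[2]) = 2
New gcd for candidate v: gcd(2, v). Preserves old gcd iff gcd(2, v) = 2.
  Option A: v=31, gcd(2,31)=1 -> changes
  Option B: v=73, gcd(2,73)=1 -> changes
  Option C: v=59, gcd(2,59)=1 -> changes
  Option D: v=12, gcd(2,12)=2 -> preserves
  Option E: v=76, gcd(2,76)=2 -> preserves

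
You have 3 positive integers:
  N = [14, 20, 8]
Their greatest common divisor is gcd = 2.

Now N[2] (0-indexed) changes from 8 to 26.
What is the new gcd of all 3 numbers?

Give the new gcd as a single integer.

Numbers: [14, 20, 8], gcd = 2
Change: index 2, 8 -> 26
gcd of the OTHER numbers (without index 2): gcd([14, 20]) = 2
New gcd = gcd(g_others, new_val) = gcd(2, 26) = 2

Answer: 2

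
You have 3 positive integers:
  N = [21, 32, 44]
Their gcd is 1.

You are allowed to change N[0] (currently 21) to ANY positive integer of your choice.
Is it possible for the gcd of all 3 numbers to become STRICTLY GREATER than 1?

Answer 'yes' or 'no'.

Answer: yes

Derivation:
Current gcd = 1
gcd of all OTHER numbers (without N[0]=21): gcd([32, 44]) = 4
The new gcd after any change is gcd(4, new_value).
This can be at most 4.
Since 4 > old gcd 1, the gcd CAN increase (e.g., set N[0] = 4).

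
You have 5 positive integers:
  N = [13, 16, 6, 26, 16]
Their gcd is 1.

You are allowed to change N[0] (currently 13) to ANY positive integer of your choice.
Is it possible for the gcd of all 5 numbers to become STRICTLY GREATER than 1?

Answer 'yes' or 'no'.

Answer: yes

Derivation:
Current gcd = 1
gcd of all OTHER numbers (without N[0]=13): gcd([16, 6, 26, 16]) = 2
The new gcd after any change is gcd(2, new_value).
This can be at most 2.
Since 2 > old gcd 1, the gcd CAN increase (e.g., set N[0] = 2).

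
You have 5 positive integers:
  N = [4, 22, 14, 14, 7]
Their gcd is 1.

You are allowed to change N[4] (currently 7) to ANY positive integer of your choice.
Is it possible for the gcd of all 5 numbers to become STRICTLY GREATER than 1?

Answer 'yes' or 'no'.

Current gcd = 1
gcd of all OTHER numbers (without N[4]=7): gcd([4, 22, 14, 14]) = 2
The new gcd after any change is gcd(2, new_value).
This can be at most 2.
Since 2 > old gcd 1, the gcd CAN increase (e.g., set N[4] = 2).

Answer: yes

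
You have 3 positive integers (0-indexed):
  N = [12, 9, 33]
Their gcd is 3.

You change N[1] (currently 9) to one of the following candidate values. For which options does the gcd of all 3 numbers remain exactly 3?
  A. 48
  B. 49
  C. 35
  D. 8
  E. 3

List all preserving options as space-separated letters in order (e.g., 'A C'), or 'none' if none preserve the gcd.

Answer: A E

Derivation:
Old gcd = 3; gcd of others (without N[1]) = 3
New gcd for candidate v: gcd(3, v). Preserves old gcd iff gcd(3, v) = 3.
  Option A: v=48, gcd(3,48)=3 -> preserves
  Option B: v=49, gcd(3,49)=1 -> changes
  Option C: v=35, gcd(3,35)=1 -> changes
  Option D: v=8, gcd(3,8)=1 -> changes
  Option E: v=3, gcd(3,3)=3 -> preserves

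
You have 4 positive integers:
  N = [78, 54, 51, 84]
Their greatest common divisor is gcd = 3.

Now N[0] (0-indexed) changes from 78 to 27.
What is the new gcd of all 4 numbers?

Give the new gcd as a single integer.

Answer: 3

Derivation:
Numbers: [78, 54, 51, 84], gcd = 3
Change: index 0, 78 -> 27
gcd of the OTHER numbers (without index 0): gcd([54, 51, 84]) = 3
New gcd = gcd(g_others, new_val) = gcd(3, 27) = 3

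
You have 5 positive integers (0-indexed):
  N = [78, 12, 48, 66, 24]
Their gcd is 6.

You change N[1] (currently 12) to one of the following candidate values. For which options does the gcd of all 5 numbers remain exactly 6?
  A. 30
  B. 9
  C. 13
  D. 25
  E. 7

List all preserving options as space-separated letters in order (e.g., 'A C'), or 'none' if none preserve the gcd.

Answer: A

Derivation:
Old gcd = 6; gcd of others (without N[1]) = 6
New gcd for candidate v: gcd(6, v). Preserves old gcd iff gcd(6, v) = 6.
  Option A: v=30, gcd(6,30)=6 -> preserves
  Option B: v=9, gcd(6,9)=3 -> changes
  Option C: v=13, gcd(6,13)=1 -> changes
  Option D: v=25, gcd(6,25)=1 -> changes
  Option E: v=7, gcd(6,7)=1 -> changes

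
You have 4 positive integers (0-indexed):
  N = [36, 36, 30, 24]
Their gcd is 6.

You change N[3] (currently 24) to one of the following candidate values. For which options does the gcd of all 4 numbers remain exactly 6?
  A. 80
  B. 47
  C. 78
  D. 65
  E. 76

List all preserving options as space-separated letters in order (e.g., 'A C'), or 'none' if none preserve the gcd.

Answer: C

Derivation:
Old gcd = 6; gcd of others (without N[3]) = 6
New gcd for candidate v: gcd(6, v). Preserves old gcd iff gcd(6, v) = 6.
  Option A: v=80, gcd(6,80)=2 -> changes
  Option B: v=47, gcd(6,47)=1 -> changes
  Option C: v=78, gcd(6,78)=6 -> preserves
  Option D: v=65, gcd(6,65)=1 -> changes
  Option E: v=76, gcd(6,76)=2 -> changes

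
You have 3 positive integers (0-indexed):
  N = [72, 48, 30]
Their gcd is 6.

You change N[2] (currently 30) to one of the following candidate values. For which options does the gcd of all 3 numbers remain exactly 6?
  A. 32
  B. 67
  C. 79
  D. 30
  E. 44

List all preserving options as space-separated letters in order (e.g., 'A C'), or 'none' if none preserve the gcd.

Answer: D

Derivation:
Old gcd = 6; gcd of others (without N[2]) = 24
New gcd for candidate v: gcd(24, v). Preserves old gcd iff gcd(24, v) = 6.
  Option A: v=32, gcd(24,32)=8 -> changes
  Option B: v=67, gcd(24,67)=1 -> changes
  Option C: v=79, gcd(24,79)=1 -> changes
  Option D: v=30, gcd(24,30)=6 -> preserves
  Option E: v=44, gcd(24,44)=4 -> changes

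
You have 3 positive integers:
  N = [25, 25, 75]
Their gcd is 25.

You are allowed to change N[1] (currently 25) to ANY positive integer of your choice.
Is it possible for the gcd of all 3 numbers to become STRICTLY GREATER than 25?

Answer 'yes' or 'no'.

Answer: no

Derivation:
Current gcd = 25
gcd of all OTHER numbers (without N[1]=25): gcd([25, 75]) = 25
The new gcd after any change is gcd(25, new_value).
This can be at most 25.
Since 25 = old gcd 25, the gcd can only stay the same or decrease.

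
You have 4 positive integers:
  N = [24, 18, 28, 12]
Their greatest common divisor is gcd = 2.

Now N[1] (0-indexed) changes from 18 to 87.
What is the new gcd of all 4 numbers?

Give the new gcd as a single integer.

Numbers: [24, 18, 28, 12], gcd = 2
Change: index 1, 18 -> 87
gcd of the OTHER numbers (without index 1): gcd([24, 28, 12]) = 4
New gcd = gcd(g_others, new_val) = gcd(4, 87) = 1

Answer: 1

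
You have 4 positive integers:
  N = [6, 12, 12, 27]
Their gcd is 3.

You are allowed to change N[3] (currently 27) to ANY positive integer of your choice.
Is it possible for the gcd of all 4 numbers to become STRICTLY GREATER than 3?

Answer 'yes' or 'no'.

Current gcd = 3
gcd of all OTHER numbers (without N[3]=27): gcd([6, 12, 12]) = 6
The new gcd after any change is gcd(6, new_value).
This can be at most 6.
Since 6 > old gcd 3, the gcd CAN increase (e.g., set N[3] = 6).

Answer: yes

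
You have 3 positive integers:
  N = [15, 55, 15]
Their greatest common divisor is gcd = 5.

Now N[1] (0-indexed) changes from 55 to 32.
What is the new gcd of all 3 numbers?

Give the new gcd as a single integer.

Numbers: [15, 55, 15], gcd = 5
Change: index 1, 55 -> 32
gcd of the OTHER numbers (without index 1): gcd([15, 15]) = 15
New gcd = gcd(g_others, new_val) = gcd(15, 32) = 1

Answer: 1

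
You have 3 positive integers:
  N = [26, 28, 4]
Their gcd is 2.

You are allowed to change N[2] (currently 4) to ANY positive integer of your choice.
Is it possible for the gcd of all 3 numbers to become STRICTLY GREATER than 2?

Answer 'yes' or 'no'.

Current gcd = 2
gcd of all OTHER numbers (without N[2]=4): gcd([26, 28]) = 2
The new gcd after any change is gcd(2, new_value).
This can be at most 2.
Since 2 = old gcd 2, the gcd can only stay the same or decrease.

Answer: no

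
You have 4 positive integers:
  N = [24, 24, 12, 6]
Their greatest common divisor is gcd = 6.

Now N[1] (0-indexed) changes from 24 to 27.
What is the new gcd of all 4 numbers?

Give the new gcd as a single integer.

Answer: 3

Derivation:
Numbers: [24, 24, 12, 6], gcd = 6
Change: index 1, 24 -> 27
gcd of the OTHER numbers (without index 1): gcd([24, 12, 6]) = 6
New gcd = gcd(g_others, new_val) = gcd(6, 27) = 3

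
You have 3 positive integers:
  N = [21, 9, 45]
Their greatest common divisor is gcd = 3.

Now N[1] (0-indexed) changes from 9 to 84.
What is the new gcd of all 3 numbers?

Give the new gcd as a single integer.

Numbers: [21, 9, 45], gcd = 3
Change: index 1, 9 -> 84
gcd of the OTHER numbers (without index 1): gcd([21, 45]) = 3
New gcd = gcd(g_others, new_val) = gcd(3, 84) = 3

Answer: 3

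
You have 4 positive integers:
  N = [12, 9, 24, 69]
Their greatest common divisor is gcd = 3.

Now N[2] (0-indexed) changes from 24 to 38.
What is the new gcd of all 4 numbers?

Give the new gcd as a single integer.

Answer: 1

Derivation:
Numbers: [12, 9, 24, 69], gcd = 3
Change: index 2, 24 -> 38
gcd of the OTHER numbers (without index 2): gcd([12, 9, 69]) = 3
New gcd = gcd(g_others, new_val) = gcd(3, 38) = 1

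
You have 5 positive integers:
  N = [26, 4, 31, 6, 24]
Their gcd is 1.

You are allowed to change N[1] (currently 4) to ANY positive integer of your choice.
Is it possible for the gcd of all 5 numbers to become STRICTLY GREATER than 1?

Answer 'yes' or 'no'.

Current gcd = 1
gcd of all OTHER numbers (without N[1]=4): gcd([26, 31, 6, 24]) = 1
The new gcd after any change is gcd(1, new_value).
This can be at most 1.
Since 1 = old gcd 1, the gcd can only stay the same or decrease.

Answer: no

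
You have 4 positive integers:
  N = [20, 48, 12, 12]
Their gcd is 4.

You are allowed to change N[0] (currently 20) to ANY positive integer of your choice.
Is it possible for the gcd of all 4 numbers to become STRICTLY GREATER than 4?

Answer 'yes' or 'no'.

Answer: yes

Derivation:
Current gcd = 4
gcd of all OTHER numbers (without N[0]=20): gcd([48, 12, 12]) = 12
The new gcd after any change is gcd(12, new_value).
This can be at most 12.
Since 12 > old gcd 4, the gcd CAN increase (e.g., set N[0] = 12).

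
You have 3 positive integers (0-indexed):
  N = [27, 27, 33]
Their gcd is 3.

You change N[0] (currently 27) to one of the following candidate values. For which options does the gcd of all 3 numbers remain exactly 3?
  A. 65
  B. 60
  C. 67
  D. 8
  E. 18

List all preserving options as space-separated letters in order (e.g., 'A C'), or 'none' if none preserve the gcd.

Old gcd = 3; gcd of others (without N[0]) = 3
New gcd for candidate v: gcd(3, v). Preserves old gcd iff gcd(3, v) = 3.
  Option A: v=65, gcd(3,65)=1 -> changes
  Option B: v=60, gcd(3,60)=3 -> preserves
  Option C: v=67, gcd(3,67)=1 -> changes
  Option D: v=8, gcd(3,8)=1 -> changes
  Option E: v=18, gcd(3,18)=3 -> preserves

Answer: B E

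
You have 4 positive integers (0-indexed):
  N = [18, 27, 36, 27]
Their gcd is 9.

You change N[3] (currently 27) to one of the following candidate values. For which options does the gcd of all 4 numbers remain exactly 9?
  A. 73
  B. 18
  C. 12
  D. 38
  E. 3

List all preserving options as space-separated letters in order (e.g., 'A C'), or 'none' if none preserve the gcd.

Old gcd = 9; gcd of others (without N[3]) = 9
New gcd for candidate v: gcd(9, v). Preserves old gcd iff gcd(9, v) = 9.
  Option A: v=73, gcd(9,73)=1 -> changes
  Option B: v=18, gcd(9,18)=9 -> preserves
  Option C: v=12, gcd(9,12)=3 -> changes
  Option D: v=38, gcd(9,38)=1 -> changes
  Option E: v=3, gcd(9,3)=3 -> changes

Answer: B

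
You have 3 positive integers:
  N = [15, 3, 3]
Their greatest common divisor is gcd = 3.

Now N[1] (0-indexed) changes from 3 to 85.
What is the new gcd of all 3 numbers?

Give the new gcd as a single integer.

Numbers: [15, 3, 3], gcd = 3
Change: index 1, 3 -> 85
gcd of the OTHER numbers (without index 1): gcd([15, 3]) = 3
New gcd = gcd(g_others, new_val) = gcd(3, 85) = 1

Answer: 1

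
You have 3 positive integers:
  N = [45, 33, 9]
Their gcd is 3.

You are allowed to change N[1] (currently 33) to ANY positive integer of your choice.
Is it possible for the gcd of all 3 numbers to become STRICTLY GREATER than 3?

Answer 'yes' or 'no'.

Answer: yes

Derivation:
Current gcd = 3
gcd of all OTHER numbers (without N[1]=33): gcd([45, 9]) = 9
The new gcd after any change is gcd(9, new_value).
This can be at most 9.
Since 9 > old gcd 3, the gcd CAN increase (e.g., set N[1] = 9).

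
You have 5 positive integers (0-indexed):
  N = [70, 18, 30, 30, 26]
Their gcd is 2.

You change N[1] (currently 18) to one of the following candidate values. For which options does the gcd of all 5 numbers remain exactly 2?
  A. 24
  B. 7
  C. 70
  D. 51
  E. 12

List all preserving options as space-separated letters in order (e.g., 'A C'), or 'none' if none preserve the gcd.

Answer: A C E

Derivation:
Old gcd = 2; gcd of others (without N[1]) = 2
New gcd for candidate v: gcd(2, v). Preserves old gcd iff gcd(2, v) = 2.
  Option A: v=24, gcd(2,24)=2 -> preserves
  Option B: v=7, gcd(2,7)=1 -> changes
  Option C: v=70, gcd(2,70)=2 -> preserves
  Option D: v=51, gcd(2,51)=1 -> changes
  Option E: v=12, gcd(2,12)=2 -> preserves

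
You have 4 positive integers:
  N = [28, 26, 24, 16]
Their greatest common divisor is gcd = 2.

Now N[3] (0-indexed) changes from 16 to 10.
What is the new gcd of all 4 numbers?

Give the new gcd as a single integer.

Answer: 2

Derivation:
Numbers: [28, 26, 24, 16], gcd = 2
Change: index 3, 16 -> 10
gcd of the OTHER numbers (without index 3): gcd([28, 26, 24]) = 2
New gcd = gcd(g_others, new_val) = gcd(2, 10) = 2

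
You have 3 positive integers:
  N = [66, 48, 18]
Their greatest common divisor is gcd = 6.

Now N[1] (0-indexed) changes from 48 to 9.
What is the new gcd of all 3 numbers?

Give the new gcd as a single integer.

Numbers: [66, 48, 18], gcd = 6
Change: index 1, 48 -> 9
gcd of the OTHER numbers (without index 1): gcd([66, 18]) = 6
New gcd = gcd(g_others, new_val) = gcd(6, 9) = 3

Answer: 3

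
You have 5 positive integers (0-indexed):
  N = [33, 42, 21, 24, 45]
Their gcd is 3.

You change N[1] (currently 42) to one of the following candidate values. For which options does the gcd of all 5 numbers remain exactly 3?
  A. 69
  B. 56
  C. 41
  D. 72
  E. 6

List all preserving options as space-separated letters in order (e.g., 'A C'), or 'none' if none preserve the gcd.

Old gcd = 3; gcd of others (without N[1]) = 3
New gcd for candidate v: gcd(3, v). Preserves old gcd iff gcd(3, v) = 3.
  Option A: v=69, gcd(3,69)=3 -> preserves
  Option B: v=56, gcd(3,56)=1 -> changes
  Option C: v=41, gcd(3,41)=1 -> changes
  Option D: v=72, gcd(3,72)=3 -> preserves
  Option E: v=6, gcd(3,6)=3 -> preserves

Answer: A D E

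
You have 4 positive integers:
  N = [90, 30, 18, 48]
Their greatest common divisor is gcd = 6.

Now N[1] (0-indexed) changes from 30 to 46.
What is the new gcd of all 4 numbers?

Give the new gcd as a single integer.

Answer: 2

Derivation:
Numbers: [90, 30, 18, 48], gcd = 6
Change: index 1, 30 -> 46
gcd of the OTHER numbers (without index 1): gcd([90, 18, 48]) = 6
New gcd = gcd(g_others, new_val) = gcd(6, 46) = 2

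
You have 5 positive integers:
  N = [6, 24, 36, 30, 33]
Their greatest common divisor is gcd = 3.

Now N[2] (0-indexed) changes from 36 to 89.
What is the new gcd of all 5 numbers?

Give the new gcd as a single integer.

Answer: 1

Derivation:
Numbers: [6, 24, 36, 30, 33], gcd = 3
Change: index 2, 36 -> 89
gcd of the OTHER numbers (without index 2): gcd([6, 24, 30, 33]) = 3
New gcd = gcd(g_others, new_val) = gcd(3, 89) = 1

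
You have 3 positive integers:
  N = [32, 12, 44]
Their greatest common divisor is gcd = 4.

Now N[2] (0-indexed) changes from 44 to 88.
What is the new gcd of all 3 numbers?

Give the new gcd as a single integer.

Answer: 4

Derivation:
Numbers: [32, 12, 44], gcd = 4
Change: index 2, 44 -> 88
gcd of the OTHER numbers (without index 2): gcd([32, 12]) = 4
New gcd = gcd(g_others, new_val) = gcd(4, 88) = 4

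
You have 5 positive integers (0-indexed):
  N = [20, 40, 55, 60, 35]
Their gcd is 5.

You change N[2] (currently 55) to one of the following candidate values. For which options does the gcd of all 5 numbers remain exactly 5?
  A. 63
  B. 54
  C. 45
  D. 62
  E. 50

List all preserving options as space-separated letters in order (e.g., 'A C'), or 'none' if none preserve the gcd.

Old gcd = 5; gcd of others (without N[2]) = 5
New gcd for candidate v: gcd(5, v). Preserves old gcd iff gcd(5, v) = 5.
  Option A: v=63, gcd(5,63)=1 -> changes
  Option B: v=54, gcd(5,54)=1 -> changes
  Option C: v=45, gcd(5,45)=5 -> preserves
  Option D: v=62, gcd(5,62)=1 -> changes
  Option E: v=50, gcd(5,50)=5 -> preserves

Answer: C E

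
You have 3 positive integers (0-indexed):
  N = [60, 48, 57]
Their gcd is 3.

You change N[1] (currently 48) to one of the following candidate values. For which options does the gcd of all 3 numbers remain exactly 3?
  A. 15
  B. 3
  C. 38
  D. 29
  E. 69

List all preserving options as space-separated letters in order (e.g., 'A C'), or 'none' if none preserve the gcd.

Answer: A B E

Derivation:
Old gcd = 3; gcd of others (without N[1]) = 3
New gcd for candidate v: gcd(3, v). Preserves old gcd iff gcd(3, v) = 3.
  Option A: v=15, gcd(3,15)=3 -> preserves
  Option B: v=3, gcd(3,3)=3 -> preserves
  Option C: v=38, gcd(3,38)=1 -> changes
  Option D: v=29, gcd(3,29)=1 -> changes
  Option E: v=69, gcd(3,69)=3 -> preserves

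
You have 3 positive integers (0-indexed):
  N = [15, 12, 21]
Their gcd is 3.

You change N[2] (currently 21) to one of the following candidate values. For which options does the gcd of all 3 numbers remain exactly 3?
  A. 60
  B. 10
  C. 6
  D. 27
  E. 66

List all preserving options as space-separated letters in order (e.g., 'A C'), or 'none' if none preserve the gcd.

Old gcd = 3; gcd of others (without N[2]) = 3
New gcd for candidate v: gcd(3, v). Preserves old gcd iff gcd(3, v) = 3.
  Option A: v=60, gcd(3,60)=3 -> preserves
  Option B: v=10, gcd(3,10)=1 -> changes
  Option C: v=6, gcd(3,6)=3 -> preserves
  Option D: v=27, gcd(3,27)=3 -> preserves
  Option E: v=66, gcd(3,66)=3 -> preserves

Answer: A C D E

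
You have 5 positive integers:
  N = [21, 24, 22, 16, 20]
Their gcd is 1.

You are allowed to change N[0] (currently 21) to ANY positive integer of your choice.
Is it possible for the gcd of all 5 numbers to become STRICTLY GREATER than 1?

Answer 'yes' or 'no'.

Current gcd = 1
gcd of all OTHER numbers (without N[0]=21): gcd([24, 22, 16, 20]) = 2
The new gcd after any change is gcd(2, new_value).
This can be at most 2.
Since 2 > old gcd 1, the gcd CAN increase (e.g., set N[0] = 2).

Answer: yes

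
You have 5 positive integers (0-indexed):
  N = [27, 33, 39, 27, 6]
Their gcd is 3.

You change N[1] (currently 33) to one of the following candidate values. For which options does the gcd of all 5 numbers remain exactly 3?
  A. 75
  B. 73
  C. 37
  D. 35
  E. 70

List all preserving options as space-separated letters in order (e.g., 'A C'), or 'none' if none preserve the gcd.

Answer: A

Derivation:
Old gcd = 3; gcd of others (without N[1]) = 3
New gcd for candidate v: gcd(3, v). Preserves old gcd iff gcd(3, v) = 3.
  Option A: v=75, gcd(3,75)=3 -> preserves
  Option B: v=73, gcd(3,73)=1 -> changes
  Option C: v=37, gcd(3,37)=1 -> changes
  Option D: v=35, gcd(3,35)=1 -> changes
  Option E: v=70, gcd(3,70)=1 -> changes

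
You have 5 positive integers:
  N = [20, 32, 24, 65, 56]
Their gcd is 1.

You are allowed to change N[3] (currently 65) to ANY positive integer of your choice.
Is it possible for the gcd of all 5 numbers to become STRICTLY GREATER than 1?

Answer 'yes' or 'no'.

Answer: yes

Derivation:
Current gcd = 1
gcd of all OTHER numbers (without N[3]=65): gcd([20, 32, 24, 56]) = 4
The new gcd after any change is gcd(4, new_value).
This can be at most 4.
Since 4 > old gcd 1, the gcd CAN increase (e.g., set N[3] = 4).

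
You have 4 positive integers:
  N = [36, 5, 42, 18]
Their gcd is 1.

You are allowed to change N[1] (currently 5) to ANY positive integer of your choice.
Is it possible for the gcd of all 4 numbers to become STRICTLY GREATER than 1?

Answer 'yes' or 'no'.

Answer: yes

Derivation:
Current gcd = 1
gcd of all OTHER numbers (without N[1]=5): gcd([36, 42, 18]) = 6
The new gcd after any change is gcd(6, new_value).
This can be at most 6.
Since 6 > old gcd 1, the gcd CAN increase (e.g., set N[1] = 6).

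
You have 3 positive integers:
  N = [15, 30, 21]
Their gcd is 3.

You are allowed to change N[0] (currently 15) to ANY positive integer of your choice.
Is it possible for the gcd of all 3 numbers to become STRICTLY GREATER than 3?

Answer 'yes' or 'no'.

Answer: no

Derivation:
Current gcd = 3
gcd of all OTHER numbers (without N[0]=15): gcd([30, 21]) = 3
The new gcd after any change is gcd(3, new_value).
This can be at most 3.
Since 3 = old gcd 3, the gcd can only stay the same or decrease.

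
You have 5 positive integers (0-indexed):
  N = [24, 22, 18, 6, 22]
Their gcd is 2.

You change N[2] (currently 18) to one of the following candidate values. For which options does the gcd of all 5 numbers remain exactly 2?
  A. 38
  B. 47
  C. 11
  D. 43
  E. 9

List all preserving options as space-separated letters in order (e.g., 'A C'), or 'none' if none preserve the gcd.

Old gcd = 2; gcd of others (without N[2]) = 2
New gcd for candidate v: gcd(2, v). Preserves old gcd iff gcd(2, v) = 2.
  Option A: v=38, gcd(2,38)=2 -> preserves
  Option B: v=47, gcd(2,47)=1 -> changes
  Option C: v=11, gcd(2,11)=1 -> changes
  Option D: v=43, gcd(2,43)=1 -> changes
  Option E: v=9, gcd(2,9)=1 -> changes

Answer: A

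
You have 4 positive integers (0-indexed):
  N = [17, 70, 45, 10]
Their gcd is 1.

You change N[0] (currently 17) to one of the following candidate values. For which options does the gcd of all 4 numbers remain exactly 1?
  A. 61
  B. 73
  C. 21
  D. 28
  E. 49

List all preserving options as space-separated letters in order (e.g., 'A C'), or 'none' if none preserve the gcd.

Old gcd = 1; gcd of others (without N[0]) = 5
New gcd for candidate v: gcd(5, v). Preserves old gcd iff gcd(5, v) = 1.
  Option A: v=61, gcd(5,61)=1 -> preserves
  Option B: v=73, gcd(5,73)=1 -> preserves
  Option C: v=21, gcd(5,21)=1 -> preserves
  Option D: v=28, gcd(5,28)=1 -> preserves
  Option E: v=49, gcd(5,49)=1 -> preserves

Answer: A B C D E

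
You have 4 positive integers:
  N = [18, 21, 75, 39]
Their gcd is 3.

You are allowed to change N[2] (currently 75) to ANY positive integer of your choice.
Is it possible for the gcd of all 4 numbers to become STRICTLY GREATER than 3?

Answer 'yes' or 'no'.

Answer: no

Derivation:
Current gcd = 3
gcd of all OTHER numbers (without N[2]=75): gcd([18, 21, 39]) = 3
The new gcd after any change is gcd(3, new_value).
This can be at most 3.
Since 3 = old gcd 3, the gcd can only stay the same or decrease.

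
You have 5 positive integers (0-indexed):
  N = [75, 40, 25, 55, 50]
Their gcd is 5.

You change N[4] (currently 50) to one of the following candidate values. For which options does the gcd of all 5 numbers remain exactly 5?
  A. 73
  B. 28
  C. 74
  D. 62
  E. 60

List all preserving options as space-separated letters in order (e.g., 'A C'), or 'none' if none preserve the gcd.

Answer: E

Derivation:
Old gcd = 5; gcd of others (without N[4]) = 5
New gcd for candidate v: gcd(5, v). Preserves old gcd iff gcd(5, v) = 5.
  Option A: v=73, gcd(5,73)=1 -> changes
  Option B: v=28, gcd(5,28)=1 -> changes
  Option C: v=74, gcd(5,74)=1 -> changes
  Option D: v=62, gcd(5,62)=1 -> changes
  Option E: v=60, gcd(5,60)=5 -> preserves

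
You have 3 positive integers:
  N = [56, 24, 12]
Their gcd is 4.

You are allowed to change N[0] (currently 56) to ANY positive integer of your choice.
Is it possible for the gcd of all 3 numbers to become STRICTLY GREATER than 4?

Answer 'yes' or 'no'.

Answer: yes

Derivation:
Current gcd = 4
gcd of all OTHER numbers (without N[0]=56): gcd([24, 12]) = 12
The new gcd after any change is gcd(12, new_value).
This can be at most 12.
Since 12 > old gcd 4, the gcd CAN increase (e.g., set N[0] = 12).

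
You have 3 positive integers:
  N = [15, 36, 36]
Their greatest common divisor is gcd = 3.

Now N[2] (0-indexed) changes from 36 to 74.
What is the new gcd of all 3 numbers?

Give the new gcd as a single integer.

Answer: 1

Derivation:
Numbers: [15, 36, 36], gcd = 3
Change: index 2, 36 -> 74
gcd of the OTHER numbers (without index 2): gcd([15, 36]) = 3
New gcd = gcd(g_others, new_val) = gcd(3, 74) = 1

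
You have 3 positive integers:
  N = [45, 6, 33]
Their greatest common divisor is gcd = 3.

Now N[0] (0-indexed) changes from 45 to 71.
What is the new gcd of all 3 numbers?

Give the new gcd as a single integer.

Answer: 1

Derivation:
Numbers: [45, 6, 33], gcd = 3
Change: index 0, 45 -> 71
gcd of the OTHER numbers (without index 0): gcd([6, 33]) = 3
New gcd = gcd(g_others, new_val) = gcd(3, 71) = 1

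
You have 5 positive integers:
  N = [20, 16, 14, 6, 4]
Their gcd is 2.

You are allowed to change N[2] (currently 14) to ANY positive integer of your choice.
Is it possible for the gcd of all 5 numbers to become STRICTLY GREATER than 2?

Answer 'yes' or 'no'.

Answer: no

Derivation:
Current gcd = 2
gcd of all OTHER numbers (without N[2]=14): gcd([20, 16, 6, 4]) = 2
The new gcd after any change is gcd(2, new_value).
This can be at most 2.
Since 2 = old gcd 2, the gcd can only stay the same or decrease.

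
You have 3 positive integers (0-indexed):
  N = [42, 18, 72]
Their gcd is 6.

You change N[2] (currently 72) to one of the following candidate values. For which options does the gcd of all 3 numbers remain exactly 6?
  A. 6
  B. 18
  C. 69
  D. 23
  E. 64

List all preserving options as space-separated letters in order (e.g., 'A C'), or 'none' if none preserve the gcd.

Answer: A B

Derivation:
Old gcd = 6; gcd of others (without N[2]) = 6
New gcd for candidate v: gcd(6, v). Preserves old gcd iff gcd(6, v) = 6.
  Option A: v=6, gcd(6,6)=6 -> preserves
  Option B: v=18, gcd(6,18)=6 -> preserves
  Option C: v=69, gcd(6,69)=3 -> changes
  Option D: v=23, gcd(6,23)=1 -> changes
  Option E: v=64, gcd(6,64)=2 -> changes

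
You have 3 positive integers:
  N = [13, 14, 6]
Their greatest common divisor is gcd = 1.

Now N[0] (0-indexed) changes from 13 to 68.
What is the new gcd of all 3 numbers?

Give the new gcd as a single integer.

Answer: 2

Derivation:
Numbers: [13, 14, 6], gcd = 1
Change: index 0, 13 -> 68
gcd of the OTHER numbers (without index 0): gcd([14, 6]) = 2
New gcd = gcd(g_others, new_val) = gcd(2, 68) = 2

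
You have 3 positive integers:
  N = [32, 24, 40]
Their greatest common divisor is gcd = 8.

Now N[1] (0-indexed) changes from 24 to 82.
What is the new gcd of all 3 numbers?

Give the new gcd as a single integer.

Answer: 2

Derivation:
Numbers: [32, 24, 40], gcd = 8
Change: index 1, 24 -> 82
gcd of the OTHER numbers (without index 1): gcd([32, 40]) = 8
New gcd = gcd(g_others, new_val) = gcd(8, 82) = 2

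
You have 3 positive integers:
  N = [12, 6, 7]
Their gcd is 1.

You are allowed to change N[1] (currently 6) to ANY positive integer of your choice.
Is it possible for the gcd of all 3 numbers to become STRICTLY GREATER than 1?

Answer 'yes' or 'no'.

Current gcd = 1
gcd of all OTHER numbers (without N[1]=6): gcd([12, 7]) = 1
The new gcd after any change is gcd(1, new_value).
This can be at most 1.
Since 1 = old gcd 1, the gcd can only stay the same or decrease.

Answer: no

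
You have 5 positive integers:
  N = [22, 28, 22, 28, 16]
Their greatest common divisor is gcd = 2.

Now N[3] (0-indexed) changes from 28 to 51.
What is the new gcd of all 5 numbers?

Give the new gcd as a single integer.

Numbers: [22, 28, 22, 28, 16], gcd = 2
Change: index 3, 28 -> 51
gcd of the OTHER numbers (without index 3): gcd([22, 28, 22, 16]) = 2
New gcd = gcd(g_others, new_val) = gcd(2, 51) = 1

Answer: 1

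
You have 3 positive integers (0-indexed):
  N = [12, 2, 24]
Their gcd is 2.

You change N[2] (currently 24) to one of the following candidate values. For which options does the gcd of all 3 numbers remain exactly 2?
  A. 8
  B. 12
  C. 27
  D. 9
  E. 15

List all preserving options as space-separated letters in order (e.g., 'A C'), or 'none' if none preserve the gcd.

Answer: A B

Derivation:
Old gcd = 2; gcd of others (without N[2]) = 2
New gcd for candidate v: gcd(2, v). Preserves old gcd iff gcd(2, v) = 2.
  Option A: v=8, gcd(2,8)=2 -> preserves
  Option B: v=12, gcd(2,12)=2 -> preserves
  Option C: v=27, gcd(2,27)=1 -> changes
  Option D: v=9, gcd(2,9)=1 -> changes
  Option E: v=15, gcd(2,15)=1 -> changes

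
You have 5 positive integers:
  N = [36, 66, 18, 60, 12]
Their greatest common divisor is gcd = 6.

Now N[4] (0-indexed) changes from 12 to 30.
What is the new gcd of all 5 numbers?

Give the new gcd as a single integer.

Numbers: [36, 66, 18, 60, 12], gcd = 6
Change: index 4, 12 -> 30
gcd of the OTHER numbers (without index 4): gcd([36, 66, 18, 60]) = 6
New gcd = gcd(g_others, new_val) = gcd(6, 30) = 6

Answer: 6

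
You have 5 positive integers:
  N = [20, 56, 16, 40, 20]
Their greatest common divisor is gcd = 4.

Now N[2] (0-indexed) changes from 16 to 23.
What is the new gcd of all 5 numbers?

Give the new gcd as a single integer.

Answer: 1

Derivation:
Numbers: [20, 56, 16, 40, 20], gcd = 4
Change: index 2, 16 -> 23
gcd of the OTHER numbers (without index 2): gcd([20, 56, 40, 20]) = 4
New gcd = gcd(g_others, new_val) = gcd(4, 23) = 1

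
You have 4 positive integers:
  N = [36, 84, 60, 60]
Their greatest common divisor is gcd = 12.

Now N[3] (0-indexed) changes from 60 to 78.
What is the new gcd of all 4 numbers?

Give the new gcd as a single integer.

Numbers: [36, 84, 60, 60], gcd = 12
Change: index 3, 60 -> 78
gcd of the OTHER numbers (without index 3): gcd([36, 84, 60]) = 12
New gcd = gcd(g_others, new_val) = gcd(12, 78) = 6

Answer: 6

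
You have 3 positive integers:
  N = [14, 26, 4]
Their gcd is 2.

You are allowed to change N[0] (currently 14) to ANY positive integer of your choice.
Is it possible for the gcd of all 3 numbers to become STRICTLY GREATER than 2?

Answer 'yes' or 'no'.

Answer: no

Derivation:
Current gcd = 2
gcd of all OTHER numbers (without N[0]=14): gcd([26, 4]) = 2
The new gcd after any change is gcd(2, new_value).
This can be at most 2.
Since 2 = old gcd 2, the gcd can only stay the same or decrease.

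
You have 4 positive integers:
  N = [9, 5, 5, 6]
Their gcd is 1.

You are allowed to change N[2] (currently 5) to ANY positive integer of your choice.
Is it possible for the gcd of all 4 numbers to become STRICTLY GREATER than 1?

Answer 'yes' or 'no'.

Current gcd = 1
gcd of all OTHER numbers (without N[2]=5): gcd([9, 5, 6]) = 1
The new gcd after any change is gcd(1, new_value).
This can be at most 1.
Since 1 = old gcd 1, the gcd can only stay the same or decrease.

Answer: no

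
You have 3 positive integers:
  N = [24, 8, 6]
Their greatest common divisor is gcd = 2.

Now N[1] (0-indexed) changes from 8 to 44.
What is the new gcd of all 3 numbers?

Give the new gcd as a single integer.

Answer: 2

Derivation:
Numbers: [24, 8, 6], gcd = 2
Change: index 1, 8 -> 44
gcd of the OTHER numbers (without index 1): gcd([24, 6]) = 6
New gcd = gcd(g_others, new_val) = gcd(6, 44) = 2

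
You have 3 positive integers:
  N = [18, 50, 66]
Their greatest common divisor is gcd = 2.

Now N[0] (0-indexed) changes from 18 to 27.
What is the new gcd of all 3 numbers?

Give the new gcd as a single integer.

Numbers: [18, 50, 66], gcd = 2
Change: index 0, 18 -> 27
gcd of the OTHER numbers (without index 0): gcd([50, 66]) = 2
New gcd = gcd(g_others, new_val) = gcd(2, 27) = 1

Answer: 1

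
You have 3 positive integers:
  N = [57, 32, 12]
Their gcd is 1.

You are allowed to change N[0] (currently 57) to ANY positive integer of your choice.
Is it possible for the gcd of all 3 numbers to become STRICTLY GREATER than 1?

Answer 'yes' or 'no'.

Answer: yes

Derivation:
Current gcd = 1
gcd of all OTHER numbers (without N[0]=57): gcd([32, 12]) = 4
The new gcd after any change is gcd(4, new_value).
This can be at most 4.
Since 4 > old gcd 1, the gcd CAN increase (e.g., set N[0] = 4).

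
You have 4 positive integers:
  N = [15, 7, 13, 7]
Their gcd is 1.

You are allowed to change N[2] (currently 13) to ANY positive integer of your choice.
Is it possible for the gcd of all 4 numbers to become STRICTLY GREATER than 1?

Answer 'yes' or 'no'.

Answer: no

Derivation:
Current gcd = 1
gcd of all OTHER numbers (without N[2]=13): gcd([15, 7, 7]) = 1
The new gcd after any change is gcd(1, new_value).
This can be at most 1.
Since 1 = old gcd 1, the gcd can only stay the same or decrease.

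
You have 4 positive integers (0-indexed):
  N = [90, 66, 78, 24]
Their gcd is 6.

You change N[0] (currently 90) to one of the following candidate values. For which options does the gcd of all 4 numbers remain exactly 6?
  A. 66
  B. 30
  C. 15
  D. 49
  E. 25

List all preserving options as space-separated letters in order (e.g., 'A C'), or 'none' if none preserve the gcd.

Old gcd = 6; gcd of others (without N[0]) = 6
New gcd for candidate v: gcd(6, v). Preserves old gcd iff gcd(6, v) = 6.
  Option A: v=66, gcd(6,66)=6 -> preserves
  Option B: v=30, gcd(6,30)=6 -> preserves
  Option C: v=15, gcd(6,15)=3 -> changes
  Option D: v=49, gcd(6,49)=1 -> changes
  Option E: v=25, gcd(6,25)=1 -> changes

Answer: A B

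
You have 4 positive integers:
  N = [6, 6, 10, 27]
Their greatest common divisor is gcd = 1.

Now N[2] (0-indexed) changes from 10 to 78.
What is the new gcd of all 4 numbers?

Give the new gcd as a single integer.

Numbers: [6, 6, 10, 27], gcd = 1
Change: index 2, 10 -> 78
gcd of the OTHER numbers (without index 2): gcd([6, 6, 27]) = 3
New gcd = gcd(g_others, new_val) = gcd(3, 78) = 3

Answer: 3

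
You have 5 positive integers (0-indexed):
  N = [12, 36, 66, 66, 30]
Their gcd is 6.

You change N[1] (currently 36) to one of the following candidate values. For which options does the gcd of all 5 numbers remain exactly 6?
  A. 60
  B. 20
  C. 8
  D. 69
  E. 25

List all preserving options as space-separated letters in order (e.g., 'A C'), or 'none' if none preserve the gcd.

Answer: A

Derivation:
Old gcd = 6; gcd of others (without N[1]) = 6
New gcd for candidate v: gcd(6, v). Preserves old gcd iff gcd(6, v) = 6.
  Option A: v=60, gcd(6,60)=6 -> preserves
  Option B: v=20, gcd(6,20)=2 -> changes
  Option C: v=8, gcd(6,8)=2 -> changes
  Option D: v=69, gcd(6,69)=3 -> changes
  Option E: v=25, gcd(6,25)=1 -> changes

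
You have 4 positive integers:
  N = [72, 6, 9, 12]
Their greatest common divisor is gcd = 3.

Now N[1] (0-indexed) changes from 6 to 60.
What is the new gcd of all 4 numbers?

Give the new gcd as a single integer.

Answer: 3

Derivation:
Numbers: [72, 6, 9, 12], gcd = 3
Change: index 1, 6 -> 60
gcd of the OTHER numbers (without index 1): gcd([72, 9, 12]) = 3
New gcd = gcd(g_others, new_val) = gcd(3, 60) = 3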